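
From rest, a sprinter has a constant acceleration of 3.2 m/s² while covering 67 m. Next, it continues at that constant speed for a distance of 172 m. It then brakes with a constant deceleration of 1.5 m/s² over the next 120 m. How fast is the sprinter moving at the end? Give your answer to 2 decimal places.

8.29 m/s

Phase 1 (accelerating): v₀ = 0 m/s, a = 3.2 m/s².
v² = v₀² + 2aΔx = 0² + 2·3.2·67 = 429 → v = 20.7 m/s
t = (v − v₀)/a = (20.7 − 0)/3.2 = 6.47 s

Phase 2 (constant speed): v₀ = 20.7 m/s, a = 0 m/s².
Constant speed: t = d/v = 172/20.7 = 8.31 s

Phase 3 (decelerating): v₀ = 20.7 m/s, a = -1.5 m/s².
v² = v₀² + 2aΔx = 20.7² + 2·-1.5·120 = 68.8 → v = 8.29 m/s
t = (v − v₀)/a = (8.29 − 20.7)/-1.5 = 8.28 s
Final speed = 8.29 m/s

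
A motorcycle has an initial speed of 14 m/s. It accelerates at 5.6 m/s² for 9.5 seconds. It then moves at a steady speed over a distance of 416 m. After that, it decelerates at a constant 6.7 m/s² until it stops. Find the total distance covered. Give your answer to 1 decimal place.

Phase 1 (accelerating): v₀ = 14.0 m/s, a = 5.6 m/s².
v = v₀ + at = 14.0 + (5.6)(9.5) = 67.2 m/s
Δx = v₀t + ½at² = 14.0·9.5 + 0.5·5.6·9.5² = 386 m

Phase 2 (constant speed): v₀ = 67.2 m/s, a = 0 m/s².
Constant speed: t = d/v = 416/67.2 = 6.19 s

Phase 3 (decelerating): v₀ = 67.2 m/s, a = -6.7 m/s².
v = v₀ + at → t = (0 − 67.2) / -6.7 = 10.0 s
v² = v₀² + 2aΔx → Δx = (0² − 67.2²)/(2·-6.7) = 337 m
Total distance = 386 + 416 + 337 = 1140 m

1138.7 m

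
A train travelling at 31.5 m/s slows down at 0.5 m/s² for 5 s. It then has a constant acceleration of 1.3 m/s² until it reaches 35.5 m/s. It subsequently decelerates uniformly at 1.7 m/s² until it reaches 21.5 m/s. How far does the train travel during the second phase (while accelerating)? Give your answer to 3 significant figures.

Phase 1 (decelerating): v₀ = 31.5 m/s, a = -0.5 m/s².
v = v₀ + at = 31.5 + (-0.5)(5) = 29.0 m/s
Δx = v₀t + ½at² = 31.5·5 + 0.5·-0.5·5² = 151 m

Phase 2 (accelerating): v₀ = 29.0 m/s, a = 1.3 m/s².
v = v₀ + at → t = (35.5 − 29.0) / 1.3 = 5.00 s
v² = v₀² + 2aΔx → Δx = (35.5² − 29.0²)/(2·1.3) = 161 m
Distance in phase 2 = 161 m

161 m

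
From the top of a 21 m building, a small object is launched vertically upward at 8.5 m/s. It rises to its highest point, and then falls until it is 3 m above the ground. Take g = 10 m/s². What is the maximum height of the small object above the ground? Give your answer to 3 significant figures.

Phase 1 (rising): v₀ = 8.50 m/s, a = -10 m/s².
v = v₀ + at → t = (0 − 8.50) / -10 = 0.850 s
v² = v₀² + 2aΔx → Δx = (0² − 8.50²)/(2·-10) = 3.61 m
Maximum height = 21 + 3.61 = 24.6 m

24.6 m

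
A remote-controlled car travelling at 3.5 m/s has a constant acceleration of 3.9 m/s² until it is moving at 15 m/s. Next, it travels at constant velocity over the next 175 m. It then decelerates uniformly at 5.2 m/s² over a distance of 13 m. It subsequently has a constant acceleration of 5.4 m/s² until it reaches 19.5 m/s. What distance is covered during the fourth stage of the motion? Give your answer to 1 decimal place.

Phase 1 (accelerating): v₀ = 3.50 m/s, a = 3.9 m/s².
v = v₀ + at → t = (15 − 3.50) / 3.9 = 2.95 s
v² = v₀² + 2aΔx → Δx = (15² − 3.50²)/(2·3.9) = 27.3 m

Phase 2 (constant speed): v₀ = 15.0 m/s, a = 0 m/s².
Constant speed: t = d/v = 175/15.0 = 11.7 s

Phase 3 (decelerating): v₀ = 15.0 m/s, a = -5.2 m/s².
v² = v₀² + 2aΔx = 15.0² + 2·-5.2·13 = 89.8 → v = 9.48 m/s
t = (v − v₀)/a = (9.48 − 15.0)/-5.2 = 1.06 s

Phase 4 (accelerating): v₀ = 9.48 m/s, a = 5.4 m/s².
v = v₀ + at → t = (19.5 − 9.48) / 5.4 = 1.86 s
v² = v₀² + 2aΔx → Δx = (19.5² − 9.48²)/(2·5.4) = 26.9 m
Distance in phase 4 = 26.9 m

26.9 m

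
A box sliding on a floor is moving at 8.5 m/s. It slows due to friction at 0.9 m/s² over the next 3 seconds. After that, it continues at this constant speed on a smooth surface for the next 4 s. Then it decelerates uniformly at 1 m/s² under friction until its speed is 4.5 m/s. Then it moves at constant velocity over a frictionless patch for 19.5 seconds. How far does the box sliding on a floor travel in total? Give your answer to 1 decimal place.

Phase 1 (decelerating): v₀ = 8.50 m/s, a = -0.9 m/s².
v = v₀ + at = 8.50 + (-0.9)(3) = 5.80 m/s
Δx = v₀t + ½at² = 8.50·3 + 0.5·-0.9·3² = 21.4 m

Phase 2 (constant speed): v₀ = 5.80 m/s, a = 0 m/s².
v = v₀ + at = 5.80 + (0)(4) = 5.80 m/s
Δx = v₀t + ½at² = 5.80·4 + 0.5·0·4² = 23.2 m

Phase 3 (decelerating): v₀ = 5.80 m/s, a = -1 m/s².
v = v₀ + at → t = (4.5 − 5.80) / -1 = 1.30 s
v² = v₀² + 2aΔx → Δx = (4.5² − 5.80²)/(2·-1) = 6.70 m

Phase 4 (constant speed): v₀ = 4.50 m/s, a = 0 m/s².
v = v₀ + at = 4.50 + (0)(19.5) = 4.50 m/s
Δx = v₀t + ½at² = 4.50·19.5 + 0.5·0·19.5² = 87.8 m
Total distance = 21.4 + 23.2 + 6.70 + 87.8 = 139 m

139.1 m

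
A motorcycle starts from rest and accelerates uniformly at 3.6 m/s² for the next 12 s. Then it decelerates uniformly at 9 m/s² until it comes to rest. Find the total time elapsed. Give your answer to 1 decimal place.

16.8 s

Phase 1 (accelerating): v₀ = 0 m/s, a = 3.6 m/s².
v = v₀ + at = 0 + (3.6)(12) = 43.2 m/s
Δx = v₀t + ½at² = 0·12 + 0.5·3.6·12² = 259 m

Phase 2 (decelerating): v₀ = 43.2 m/s, a = -9 m/s².
v = v₀ + at → t = (0 − 43.2) / -9 = 4.80 s
v² = v₀² + 2aΔx → Δx = (0² − 43.2²)/(2·-9) = 104 m
Total time = 12.0 + 4.80 = 16.8 s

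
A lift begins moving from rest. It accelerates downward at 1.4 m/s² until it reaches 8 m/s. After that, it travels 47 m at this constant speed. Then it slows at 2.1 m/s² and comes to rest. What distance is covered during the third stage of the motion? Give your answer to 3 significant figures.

Phase 1 (accelerating): v₀ = 0 m/s, a = 1.4 m/s².
v = v₀ + at → t = (8 − 0) / 1.4 = 5.71 s
v² = v₀² + 2aΔx → Δx = (8² − 0²)/(2·1.4) = 22.9 m

Phase 2 (constant speed): v₀ = 8.00 m/s, a = 0 m/s².
Constant speed: t = d/v = 47/8.00 = 5.88 s

Phase 3 (decelerating): v₀ = 8.00 m/s, a = -2.1 m/s².
v = v₀ + at → t = (0 − 8.00) / -2.1 = 3.81 s
v² = v₀² + 2aΔx → Δx = (0² − 8.00²)/(2·-2.1) = 15.2 m
Distance in phase 3 = 15.2 m

15.2 m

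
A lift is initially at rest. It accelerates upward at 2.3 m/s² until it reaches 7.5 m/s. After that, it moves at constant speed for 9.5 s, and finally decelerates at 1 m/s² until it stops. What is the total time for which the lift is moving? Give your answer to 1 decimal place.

20.3 s

Phase 1 (accelerating): v₀ = 0 m/s, a = 2.3 m/s².
v = v₀ + at → t = (7.5 − 0) / 2.3 = 3.26 s
v² = v₀² + 2aΔx → Δx = (7.5² − 0²)/(2·2.3) = 12.2 m

Phase 2 (constant speed): v₀ = 7.50 m/s, a = 0 m/s².
v = v₀ + at = 7.50 + (0)(9.5) = 7.50 m/s
Δx = v₀t + ½at² = 7.50·9.5 + 0.5·0·9.5² = 71.2 m

Phase 3 (decelerating): v₀ = 7.50 m/s, a = -1 m/s².
v = v₀ + at → t = (0 − 7.50) / -1 = 7.50 s
v² = v₀² + 2aΔx → Δx = (0² − 7.50²)/(2·-1) = 28.1 m
Total time = 3.26 + 9.50 + 7.50 = 20.3 s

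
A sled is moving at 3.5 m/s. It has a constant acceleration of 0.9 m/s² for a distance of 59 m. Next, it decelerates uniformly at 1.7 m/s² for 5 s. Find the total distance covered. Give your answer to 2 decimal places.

92.17 m

Phase 1 (accelerating): v₀ = 3.50 m/s, a = 0.9 m/s².
v² = v₀² + 2aΔx = 3.50² + 2·0.9·59 = 118 → v = 10.9 m/s
t = (v − v₀)/a = (10.9 − 3.50)/0.9 = 8.20 s

Phase 2 (decelerating): v₀ = 10.9 m/s, a = -1.7 m/s².
v = v₀ + at = 10.9 + (-1.7)(5) = 2.38 m/s
Δx = v₀t + ½at² = 10.9·5 + 0.5·-1.7·5² = 33.2 m
Total distance = 59.0 + 33.2 = 92.2 m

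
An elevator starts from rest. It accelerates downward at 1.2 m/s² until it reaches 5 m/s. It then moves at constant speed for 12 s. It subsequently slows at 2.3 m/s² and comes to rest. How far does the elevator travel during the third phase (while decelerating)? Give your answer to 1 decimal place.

5.4 m

Phase 1 (accelerating): v₀ = 0 m/s, a = 1.2 m/s².
v = v₀ + at → t = (5 − 0) / 1.2 = 4.17 s
v² = v₀² + 2aΔx → Δx = (5² − 0²)/(2·1.2) = 10.4 m

Phase 2 (constant speed): v₀ = 5.00 m/s, a = 0 m/s².
v = v₀ + at = 5.00 + (0)(12) = 5.00 m/s
Δx = v₀t + ½at² = 5.00·12 + 0.5·0·12² = 60.0 m

Phase 3 (decelerating): v₀ = 5.00 m/s, a = -2.3 m/s².
v = v₀ + at → t = (0 − 5.00) / -2.3 = 2.17 s
v² = v₀² + 2aΔx → Δx = (0² − 5.00²)/(2·-2.3) = 5.43 m
Distance in phase 3 = 5.43 m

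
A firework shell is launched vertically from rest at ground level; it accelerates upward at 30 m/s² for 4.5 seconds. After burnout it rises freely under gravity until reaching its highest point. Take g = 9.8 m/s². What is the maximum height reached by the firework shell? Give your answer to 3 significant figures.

Phase 1 (powered ascent): v₀ = 0 m/s, a = 30 m/s².
v = v₀ + at = 0 + (30)(4.5) = 135 m/s
Δx = v₀t + ½at² = 0·4.5 + 0.5·30·4.5² = 304 m

Phase 2 (coasting upward): v₀ = 135 m/s, a = -9.8 m/s².
v = v₀ + at → t = (0 − 135) / -9.8 = 13.8 s
v² = v₀² + 2aΔx → Δx = (0² − 135²)/(2·-9.8) = 930 m
Maximum height = 304 + 930 = 1230 m

1230 m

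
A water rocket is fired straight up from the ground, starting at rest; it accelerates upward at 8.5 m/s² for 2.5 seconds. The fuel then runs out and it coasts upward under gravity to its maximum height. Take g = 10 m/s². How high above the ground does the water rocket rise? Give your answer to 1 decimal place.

49.1 m

Phase 1 (powered ascent): v₀ = 0 m/s, a = 8.5 m/s².
v = v₀ + at = 0 + (8.5)(2.5) = 21.2 m/s
Δx = v₀t + ½at² = 0·2.5 + 0.5·8.5·2.5² = 26.6 m

Phase 2 (coasting upward): v₀ = 21.2 m/s, a = -10 m/s².
v = v₀ + at → t = (0 − 21.2) / -10 = 2.12 s
v² = v₀² + 2aΔx → Δx = (0² − 21.2²)/(2·-10) = 22.6 m
Maximum height = 26.6 + 22.6 = 49.1 m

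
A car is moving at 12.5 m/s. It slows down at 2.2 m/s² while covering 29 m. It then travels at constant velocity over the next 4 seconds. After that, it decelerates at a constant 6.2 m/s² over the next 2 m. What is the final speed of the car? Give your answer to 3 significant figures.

Phase 1 (decelerating): v₀ = 12.5 m/s, a = -2.2 m/s².
v² = v₀² + 2aΔx = 12.5² + 2·-2.2·29 = 28.6 → v = 5.35 m/s
t = (v − v₀)/a = (5.35 − 12.5)/-2.2 = 3.25 s

Phase 2 (constant speed): v₀ = 5.35 m/s, a = 0 m/s².
v = v₀ + at = 5.35 + (0)(4) = 5.35 m/s
Δx = v₀t + ½at² = 5.35·4 + 0.5·0·4² = 21.4 m

Phase 3 (decelerating): v₀ = 5.35 m/s, a = -6.2 m/s².
v² = v₀² + 2aΔx = 5.35² + 2·-6.2·2 = 3.85 → v = 1.96 m/s
t = (v − v₀)/a = (1.96 − 5.35)/-6.2 = 0.547 s
Final speed = 1.96 m/s

1.96 m/s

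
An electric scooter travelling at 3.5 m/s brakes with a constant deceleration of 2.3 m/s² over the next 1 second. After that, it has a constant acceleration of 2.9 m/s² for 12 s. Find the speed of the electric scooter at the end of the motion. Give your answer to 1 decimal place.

Phase 1 (decelerating): v₀ = 3.50 m/s, a = -2.3 m/s².
v = v₀ + at = 3.50 + (-2.3)(1) = 1.20 m/s
Δx = v₀t + ½at² = 3.50·1 + 0.5·-2.3·1² = 2.35 m

Phase 2 (accelerating): v₀ = 1.20 m/s, a = 2.9 m/s².
v = v₀ + at = 1.20 + (2.9)(12) = 36.0 m/s
Δx = v₀t + ½at² = 1.20·12 + 0.5·2.9·12² = 223 m
Final speed = 36.0 m/s

36.0 m/s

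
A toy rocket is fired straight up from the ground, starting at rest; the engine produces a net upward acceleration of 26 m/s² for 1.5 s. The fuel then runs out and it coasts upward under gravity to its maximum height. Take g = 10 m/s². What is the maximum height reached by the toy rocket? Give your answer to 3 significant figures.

Phase 1 (powered ascent): v₀ = 0 m/s, a = 26 m/s².
v = v₀ + at = 0 + (26)(1.5) = 39.0 m/s
Δx = v₀t + ½at² = 0·1.5 + 0.5·26·1.5² = 29.2 m

Phase 2 (coasting upward): v₀ = 39.0 m/s, a = -10 m/s².
v = v₀ + at → t = (0 − 39.0) / -10 = 3.90 s
v² = v₀² + 2aΔx → Δx = (0² − 39.0²)/(2·-10) = 76.0 m
Maximum height = 29.2 + 76.0 = 105 m

105 m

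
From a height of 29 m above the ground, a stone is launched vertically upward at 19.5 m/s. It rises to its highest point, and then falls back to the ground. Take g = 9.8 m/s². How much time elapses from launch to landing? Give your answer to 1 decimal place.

5.1 s

Phase 1 (rising): v₀ = 19.5 m/s, a = -9.8 m/s².
v = v₀ + at → t = (0 − 19.5) / -9.8 = 1.99 s
v² = v₀² + 2aΔx → Δx = (0² − 19.5²)/(2·-9.8) = 19.4 m

Phase 2 (falling): v₀ = 0 m/s, a = -9.8 m/s².
Falls 48.4 m from rest: t = √(2·48.4/9.8) = 3.14 s; v = g·t = 30.8 m/s.
Total time = 1.99 + 3.14 = 5.13 s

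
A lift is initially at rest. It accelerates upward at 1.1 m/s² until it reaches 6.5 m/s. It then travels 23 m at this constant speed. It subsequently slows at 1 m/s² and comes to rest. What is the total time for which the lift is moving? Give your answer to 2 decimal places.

Phase 1 (accelerating): v₀ = 0 m/s, a = 1.1 m/s².
v = v₀ + at → t = (6.5 − 0) / 1.1 = 5.91 s
v² = v₀² + 2aΔx → Δx = (6.5² − 0²)/(2·1.1) = 19.2 m

Phase 2 (constant speed): v₀ = 6.50 m/s, a = 0 m/s².
Constant speed: t = d/v = 23/6.50 = 3.54 s

Phase 3 (decelerating): v₀ = 6.50 m/s, a = -1 m/s².
v = v₀ + at → t = (0 − 6.50) / -1 = 6.50 s
v² = v₀² + 2aΔx → Δx = (0² − 6.50²)/(2·-1) = 21.1 m
Total time = 5.91 + 3.54 + 6.50 = 15.9 s

15.95 s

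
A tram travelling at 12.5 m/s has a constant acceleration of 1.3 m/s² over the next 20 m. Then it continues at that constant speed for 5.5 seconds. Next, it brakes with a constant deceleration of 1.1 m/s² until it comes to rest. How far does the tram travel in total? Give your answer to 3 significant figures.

Phase 1 (accelerating): v₀ = 12.5 m/s, a = 1.3 m/s².
v² = v₀² + 2aΔx = 12.5² + 2·1.3·20 = 208 → v = 14.4 m/s
t = (v − v₀)/a = (14.4 − 12.5)/1.3 = 1.49 s

Phase 2 (constant speed): v₀ = 14.4 m/s, a = 0 m/s².
v = v₀ + at = 14.4 + (0)(5.5) = 14.4 m/s
Δx = v₀t + ½at² = 14.4·5.5 + 0.5·0·5.5² = 79.4 m

Phase 3 (decelerating): v₀ = 14.4 m/s, a = -1.1 m/s².
v = v₀ + at → t = (0 − 14.4) / -1.1 = 13.1 s
v² = v₀² + 2aΔx → Δx = (0² − 14.4²)/(2·-1.1) = 94.7 m
Total distance = 20.0 + 79.4 + 94.7 = 194 m

194 m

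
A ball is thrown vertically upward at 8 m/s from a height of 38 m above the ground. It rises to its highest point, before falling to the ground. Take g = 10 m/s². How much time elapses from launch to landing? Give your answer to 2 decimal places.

3.67 s

Phase 1 (rising): v₀ = 8.00 m/s, a = -10 m/s².
v = v₀ + at → t = (0 − 8.00) / -10 = 0.800 s
v² = v₀² + 2aΔx → Δx = (0² − 8.00²)/(2·-10) = 3.20 m

Phase 2 (falling): v₀ = 0 m/s, a = -10 m/s².
Falls 41.2 m from rest: t = √(2·41.2/10) = 2.87 s; v = g·t = 28.7 m/s.
Total time = 0.800 + 2.87 = 3.67 s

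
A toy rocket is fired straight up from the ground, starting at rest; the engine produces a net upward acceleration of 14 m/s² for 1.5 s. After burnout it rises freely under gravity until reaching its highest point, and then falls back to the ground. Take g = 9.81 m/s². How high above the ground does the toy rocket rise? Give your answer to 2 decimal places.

38.23 m

Phase 1 (powered ascent): v₀ = 0 m/s, a = 14 m/s².
v = v₀ + at = 0 + (14)(1.5) = 21.0 m/s
Δx = v₀t + ½at² = 0·1.5 + 0.5·14·1.5² = 15.8 m

Phase 2 (coasting upward): v₀ = 21.0 m/s, a = -9.81 m/s².
v = v₀ + at → t = (0 − 21.0) / -9.81 = 2.14 s
v² = v₀² + 2aΔx → Δx = (0² − 21.0²)/(2·-9.81) = 22.5 m
Maximum height = 15.8 + 22.5 = 38.2 m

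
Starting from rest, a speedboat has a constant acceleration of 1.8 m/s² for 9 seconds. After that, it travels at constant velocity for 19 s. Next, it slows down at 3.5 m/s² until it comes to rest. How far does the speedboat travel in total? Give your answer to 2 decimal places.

418.19 m

Phase 1 (accelerating): v₀ = 0 m/s, a = 1.8 m/s².
v = v₀ + at = 0 + (1.8)(9) = 16.2 m/s
Δx = v₀t + ½at² = 0·9 + 0.5·1.8·9² = 72.9 m

Phase 2 (constant speed): v₀ = 16.2 m/s, a = 0 m/s².
v = v₀ + at = 16.2 + (0)(19) = 16.2 m/s
Δx = v₀t + ½at² = 16.2·19 + 0.5·0·19² = 308 m

Phase 3 (decelerating): v₀ = 16.2 m/s, a = -3.5 m/s².
v = v₀ + at → t = (0 − 16.2) / -3.5 = 4.63 s
v² = v₀² + 2aΔx → Δx = (0² − 16.2²)/(2·-3.5) = 37.5 m
Total distance = 72.9 + 308 + 37.5 = 418 m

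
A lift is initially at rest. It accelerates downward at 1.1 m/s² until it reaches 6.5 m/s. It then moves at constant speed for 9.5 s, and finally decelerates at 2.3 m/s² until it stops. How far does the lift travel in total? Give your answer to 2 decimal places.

90.14 m

Phase 1 (accelerating): v₀ = 0 m/s, a = 1.1 m/s².
v = v₀ + at → t = (6.5 − 0) / 1.1 = 5.91 s
v² = v₀² + 2aΔx → Δx = (6.5² − 0²)/(2·1.1) = 19.2 m

Phase 2 (constant speed): v₀ = 6.50 m/s, a = 0 m/s².
v = v₀ + at = 6.50 + (0)(9.5) = 6.50 m/s
Δx = v₀t + ½at² = 6.50·9.5 + 0.5·0·9.5² = 61.8 m

Phase 3 (decelerating): v₀ = 6.50 m/s, a = -2.3 m/s².
v = v₀ + at → t = (0 − 6.50) / -2.3 = 2.83 s
v² = v₀² + 2aΔx → Δx = (0² − 6.50²)/(2·-2.3) = 9.18 m
Total distance = 19.2 + 61.8 + 9.18 = 90.1 m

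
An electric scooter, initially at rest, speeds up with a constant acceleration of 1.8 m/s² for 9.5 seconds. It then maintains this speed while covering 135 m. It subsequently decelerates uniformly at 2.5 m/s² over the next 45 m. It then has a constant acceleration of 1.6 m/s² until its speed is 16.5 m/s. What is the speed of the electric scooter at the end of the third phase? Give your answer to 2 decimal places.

8.21 m/s

Phase 1 (accelerating): v₀ = 0 m/s, a = 1.8 m/s².
v = v₀ + at = 0 + (1.8)(9.5) = 17.1 m/s
Δx = v₀t + ½at² = 0·9.5 + 0.5·1.8·9.5² = 81.2 m

Phase 2 (constant speed): v₀ = 17.1 m/s, a = 0 m/s².
Constant speed: t = d/v = 135/17.1 = 7.89 s

Phase 3 (decelerating): v₀ = 17.1 m/s, a = -2.5 m/s².
v² = v₀² + 2aΔx = 17.1² + 2·-2.5·45 = 67.4 → v = 8.21 m/s
t = (v − v₀)/a = (8.21 − 17.1)/-2.5 = 3.56 s
Speed at end of phase 3 = 8.21 m/s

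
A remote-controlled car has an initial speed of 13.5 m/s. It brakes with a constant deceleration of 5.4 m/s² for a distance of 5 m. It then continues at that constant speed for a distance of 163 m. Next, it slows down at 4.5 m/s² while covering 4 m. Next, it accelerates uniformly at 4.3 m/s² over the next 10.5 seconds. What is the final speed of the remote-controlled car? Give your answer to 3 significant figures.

Phase 1 (decelerating): v₀ = 13.5 m/s, a = -5.4 m/s².
v² = v₀² + 2aΔx = 13.5² + 2·-5.4·5 = 128 → v = 11.3 m/s
t = (v − v₀)/a = (11.3 − 13.5)/-5.4 = 0.403 s

Phase 2 (constant speed): v₀ = 11.3 m/s, a = 0 m/s².
Constant speed: t = d/v = 163/11.3 = 14.4 s

Phase 3 (decelerating): v₀ = 11.3 m/s, a = -4.5 m/s².
v² = v₀² + 2aΔx = 11.3² + 2·-4.5·4 = 92.2 → v = 9.60 m/s
t = (v − v₀)/a = (9.60 − 11.3)/-4.5 = 0.382 s

Phase 4 (accelerating): v₀ = 9.60 m/s, a = 4.3 m/s².
v = v₀ + at = 9.60 + (4.3)(10.5) = 54.8 m/s
Δx = v₀t + ½at² = 9.60·10.5 + 0.5·4.3·10.5² = 338 m
Final speed = 54.8 m/s

54.8 m/s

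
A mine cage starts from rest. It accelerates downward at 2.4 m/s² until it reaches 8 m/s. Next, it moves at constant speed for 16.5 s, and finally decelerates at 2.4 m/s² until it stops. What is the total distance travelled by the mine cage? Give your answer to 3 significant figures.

159 m

Phase 1 (accelerating): v₀ = 0 m/s, a = 2.4 m/s².
v = v₀ + at → t = (8 − 0) / 2.4 = 3.33 s
v² = v₀² + 2aΔx → Δx = (8² − 0²)/(2·2.4) = 13.3 m

Phase 2 (constant speed): v₀ = 8.00 m/s, a = 0 m/s².
v = v₀ + at = 8.00 + (0)(16.5) = 8.00 m/s
Δx = v₀t + ½at² = 8.00·16.5 + 0.5·0·16.5² = 132 m

Phase 3 (decelerating): v₀ = 8.00 m/s, a = -2.4 m/s².
v = v₀ + at → t = (0 − 8.00) / -2.4 = 3.33 s
v² = v₀² + 2aΔx → Δx = (0² − 8.00²)/(2·-2.4) = 13.3 m
Total distance = 13.3 + 132 + 13.3 = 159 m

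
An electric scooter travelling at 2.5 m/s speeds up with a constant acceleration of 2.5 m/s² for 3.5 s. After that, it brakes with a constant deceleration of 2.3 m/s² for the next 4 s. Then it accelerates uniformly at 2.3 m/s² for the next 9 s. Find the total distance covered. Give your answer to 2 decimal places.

162.26 m

Phase 1 (accelerating): v₀ = 2.50 m/s, a = 2.5 m/s².
v = v₀ + at = 2.50 + (2.5)(3.5) = 11.2 m/s
Δx = v₀t + ½at² = 2.50·3.5 + 0.5·2.5·3.5² = 24.1 m

Phase 2 (decelerating): v₀ = 11.2 m/s, a = -2.3 m/s².
v = v₀ + at = 11.2 + (-2.3)(4) = 2.05 m/s
Δx = v₀t + ½at² = 11.2·4 + 0.5·-2.3·4² = 26.6 m

Phase 3 (accelerating): v₀ = 2.05 m/s, a = 2.3 m/s².
v = v₀ + at = 2.05 + (2.3)(9) = 22.8 m/s
Δx = v₀t + ½at² = 2.05·9 + 0.5·2.3·9² = 112 m
Total distance = 24.1 + 26.6 + 112 = 162 m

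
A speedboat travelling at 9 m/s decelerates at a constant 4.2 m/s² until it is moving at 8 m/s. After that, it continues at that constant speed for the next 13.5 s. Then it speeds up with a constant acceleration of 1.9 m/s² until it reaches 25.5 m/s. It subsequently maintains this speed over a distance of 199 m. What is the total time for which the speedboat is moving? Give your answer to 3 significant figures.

Phase 1 (decelerating): v₀ = 9.00 m/s, a = -4.2 m/s².
v = v₀ + at → t = (8 − 9.00) / -4.2 = 0.238 s
v² = v₀² + 2aΔx → Δx = (8² − 9.00²)/(2·-4.2) = 2.02 m

Phase 2 (constant speed): v₀ = 8.00 m/s, a = 0 m/s².
v = v₀ + at = 8.00 + (0)(13.5) = 8.00 m/s
Δx = v₀t + ½at² = 8.00·13.5 + 0.5·0·13.5² = 108 m

Phase 3 (accelerating): v₀ = 8.00 m/s, a = 1.9 m/s².
v = v₀ + at → t = (25.5 − 8.00) / 1.9 = 9.21 s
v² = v₀² + 2aΔx → Δx = (25.5² − 8.00²)/(2·1.9) = 154 m

Phase 4 (constant speed): v₀ = 25.5 m/s, a = 0 m/s².
Constant speed: t = d/v = 199/25.5 = 7.80 s
Total time = 0.238 + 13.5 + 9.21 + 7.80 = 30.8 s

30.8 s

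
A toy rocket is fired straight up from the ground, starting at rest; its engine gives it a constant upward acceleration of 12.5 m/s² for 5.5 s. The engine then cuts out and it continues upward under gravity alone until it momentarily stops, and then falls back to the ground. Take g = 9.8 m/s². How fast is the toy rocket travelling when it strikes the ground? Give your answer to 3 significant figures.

Phase 1 (powered ascent): v₀ = 0 m/s, a = 12.5 m/s².
v = v₀ + at = 0 + (12.5)(5.5) = 68.8 m/s
Δx = v₀t + ½at² = 0·5.5 + 0.5·12.5·5.5² = 189 m

Phase 2 (coasting upward): v₀ = 68.8 m/s, a = -9.8 m/s².
v = v₀ + at → t = (0 − 68.8) / -9.8 = 7.02 s
v² = v₀² + 2aΔx → Δx = (0² − 68.8²)/(2·-9.8) = 241 m

Phase 3 (free fall): v₀ = 0 m/s, a = -9.8 m/s².
Falls 430 m from rest: t = √(2·430/9.8) = 9.37 s; v = g·t = 91.8 m/s.
Impact speed = 91.8 m/s

91.8 m/s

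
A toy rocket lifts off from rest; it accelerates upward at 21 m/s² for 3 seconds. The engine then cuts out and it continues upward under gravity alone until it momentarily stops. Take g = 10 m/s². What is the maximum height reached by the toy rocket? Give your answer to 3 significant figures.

Phase 1 (powered ascent): v₀ = 0 m/s, a = 21 m/s².
v = v₀ + at = 0 + (21)(3) = 63.0 m/s
Δx = v₀t + ½at² = 0·3 + 0.5·21·3² = 94.5 m

Phase 2 (coasting upward): v₀ = 63.0 m/s, a = -10 m/s².
v = v₀ + at → t = (0 − 63.0) / -10 = 6.30 s
v² = v₀² + 2aΔx → Δx = (0² − 63.0²)/(2·-10) = 198 m
Maximum height = 94.5 + 198 = 293 m

293 m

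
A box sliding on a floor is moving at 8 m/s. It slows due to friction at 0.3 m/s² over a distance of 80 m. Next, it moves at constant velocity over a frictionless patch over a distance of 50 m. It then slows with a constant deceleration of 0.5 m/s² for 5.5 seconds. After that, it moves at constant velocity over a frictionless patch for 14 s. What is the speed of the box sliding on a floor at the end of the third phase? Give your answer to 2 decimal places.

Phase 1 (decelerating): v₀ = 8.00 m/s, a = -0.3 m/s².
v² = v₀² + 2aΔx = 8.00² + 2·-0.3·80 = 16.0 → v = 4.00 m/s
t = (v − v₀)/a = (4.00 − 8.00)/-0.3 = 13.3 s

Phase 2 (constant speed): v₀ = 4.00 m/s, a = 0 m/s².
Constant speed: t = d/v = 50/4.00 = 12.5 s

Phase 3 (decelerating): v₀ = 4.00 m/s, a = -0.5 m/s².
v = v₀ + at = 4.00 + (-0.5)(5.5) = 1.25 m/s
Δx = v₀t + ½at² = 4.00·5.5 + 0.5·-0.5·5.5² = 14.4 m
Speed at end of phase 3 = 1.25 m/s

1.25 m/s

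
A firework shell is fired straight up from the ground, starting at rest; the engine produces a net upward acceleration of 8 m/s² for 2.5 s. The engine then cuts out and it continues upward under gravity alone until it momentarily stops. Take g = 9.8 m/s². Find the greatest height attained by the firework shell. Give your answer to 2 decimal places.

45.41 m

Phase 1 (powered ascent): v₀ = 0 m/s, a = 8 m/s².
v = v₀ + at = 0 + (8)(2.5) = 20.0 m/s
Δx = v₀t + ½at² = 0·2.5 + 0.5·8·2.5² = 25.0 m

Phase 2 (coasting upward): v₀ = 20.0 m/s, a = -9.8 m/s².
v = v₀ + at → t = (0 − 20.0) / -9.8 = 2.04 s
v² = v₀² + 2aΔx → Δx = (0² − 20.0²)/(2·-9.8) = 20.4 m
Maximum height = 25.0 + 20.4 = 45.4 m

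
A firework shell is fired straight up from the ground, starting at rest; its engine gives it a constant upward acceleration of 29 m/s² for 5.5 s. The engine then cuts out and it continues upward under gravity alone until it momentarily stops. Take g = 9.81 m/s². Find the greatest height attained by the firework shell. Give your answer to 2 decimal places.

1735.27 m

Phase 1 (powered ascent): v₀ = 0 m/s, a = 29 m/s².
v = v₀ + at = 0 + (29)(5.5) = 160 m/s
Δx = v₀t + ½at² = 0·5.5 + 0.5·29·5.5² = 439 m

Phase 2 (coasting upward): v₀ = 160 m/s, a = -9.81 m/s².
v = v₀ + at → t = (0 − 160) / -9.81 = 16.3 s
v² = v₀² + 2aΔx → Δx = (0² − 160²)/(2·-9.81) = 1300 m
Maximum height = 439 + 1300 = 1740 m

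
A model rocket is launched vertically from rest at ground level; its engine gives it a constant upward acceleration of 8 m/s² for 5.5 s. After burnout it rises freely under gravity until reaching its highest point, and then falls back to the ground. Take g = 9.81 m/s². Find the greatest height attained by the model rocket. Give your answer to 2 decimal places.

Phase 1 (powered ascent): v₀ = 0 m/s, a = 8 m/s².
v = v₀ + at = 0 + (8)(5.5) = 44.0 m/s
Δx = v₀t + ½at² = 0·5.5 + 0.5·8·5.5² = 121 m

Phase 2 (coasting upward): v₀ = 44.0 m/s, a = -9.81 m/s².
v = v₀ + at → t = (0 − 44.0) / -9.81 = 4.49 s
v² = v₀² + 2aΔx → Δx = (0² − 44.0²)/(2·-9.81) = 98.7 m
Maximum height = 121 + 98.7 = 220 m

219.67 m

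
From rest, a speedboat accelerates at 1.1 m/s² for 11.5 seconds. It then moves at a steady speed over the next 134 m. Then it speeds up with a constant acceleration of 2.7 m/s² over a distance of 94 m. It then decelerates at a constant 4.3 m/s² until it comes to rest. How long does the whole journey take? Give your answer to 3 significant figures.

33.0 s

Phase 1 (accelerating): v₀ = 0 m/s, a = 1.1 m/s².
v = v₀ + at = 0 + (1.1)(11.5) = 12.7 m/s
Δx = v₀t + ½at² = 0·11.5 + 0.5·1.1·11.5² = 72.7 m

Phase 2 (constant speed): v₀ = 12.7 m/s, a = 0 m/s².
Constant speed: t = d/v = 134/12.7 = 10.6 s

Phase 3 (accelerating): v₀ = 12.7 m/s, a = 2.7 m/s².
v² = v₀² + 2aΔx = 12.7² + 2·2.7·94 = 668 → v = 25.8 m/s
t = (v − v₀)/a = (25.8 − 12.7)/2.7 = 4.88 s

Phase 4 (decelerating): v₀ = 25.8 m/s, a = -4.3 m/s².
v = v₀ + at → t = (0 − 25.8) / -4.3 = 6.01 s
v² = v₀² + 2aΔx → Δx = (0² − 25.8²)/(2·-4.3) = 77.6 m
Total time = 11.5 + 10.6 + 4.88 + 6.01 = 33.0 s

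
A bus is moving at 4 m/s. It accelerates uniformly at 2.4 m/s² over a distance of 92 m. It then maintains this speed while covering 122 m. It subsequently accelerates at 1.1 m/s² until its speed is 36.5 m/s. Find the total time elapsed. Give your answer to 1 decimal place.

26.7 s

Phase 1 (accelerating): v₀ = 4.00 m/s, a = 2.4 m/s².
v² = v₀² + 2aΔx = 4.00² + 2·2.4·92 = 458 → v = 21.4 m/s
t = (v − v₀)/a = (21.4 − 4.00)/2.4 = 7.25 s

Phase 2 (constant speed): v₀ = 21.4 m/s, a = 0 m/s².
Constant speed: t = d/v = 122/21.4 = 5.70 s

Phase 3 (accelerating): v₀ = 21.4 m/s, a = 1.1 m/s².
v = v₀ + at → t = (36.5 − 21.4) / 1.1 = 13.7 s
v² = v₀² + 2aΔx → Δx = (36.5² − 21.4²)/(2·1.1) = 398 m
Total time = 7.25 + 5.70 + 13.7 = 26.7 s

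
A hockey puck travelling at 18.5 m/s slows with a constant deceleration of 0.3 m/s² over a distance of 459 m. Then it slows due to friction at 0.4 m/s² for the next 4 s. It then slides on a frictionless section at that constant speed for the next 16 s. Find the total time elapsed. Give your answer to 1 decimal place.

Phase 1 (decelerating): v₀ = 18.5 m/s, a = -0.3 m/s².
v² = v₀² + 2aΔx = 18.5² + 2·-0.3·459 = 66.9 → v = 8.18 m/s
t = (v − v₀)/a = (8.18 − 18.5)/-0.3 = 34.4 s

Phase 2 (decelerating): v₀ = 8.18 m/s, a = -0.4 m/s².
v = v₀ + at = 8.18 + (-0.4)(4) = 6.58 m/s
Δx = v₀t + ½at² = 8.18·4 + 0.5·-0.4·4² = 29.5 m

Phase 3 (constant speed): v₀ = 6.58 m/s, a = 0 m/s².
v = v₀ + at = 6.58 + (0)(16) = 6.58 m/s
Δx = v₀t + ½at² = 6.58·16 + 0.5·0·16² = 105 m
Total time = 34.4 + 4.00 + 16.0 = 54.4 s

54.4 s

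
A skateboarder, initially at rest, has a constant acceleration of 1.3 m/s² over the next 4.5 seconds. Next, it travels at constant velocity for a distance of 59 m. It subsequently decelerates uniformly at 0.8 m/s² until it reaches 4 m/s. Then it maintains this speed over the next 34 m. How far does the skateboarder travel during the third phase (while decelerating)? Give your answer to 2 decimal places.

Phase 1 (accelerating): v₀ = 0 m/s, a = 1.3 m/s².
v = v₀ + at = 0 + (1.3)(4.5) = 5.85 m/s
Δx = v₀t + ½at² = 0·4.5 + 0.5·1.3·4.5² = 13.2 m

Phase 2 (constant speed): v₀ = 5.85 m/s, a = 0 m/s².
Constant speed: t = d/v = 59/5.85 = 10.1 s

Phase 3 (decelerating): v₀ = 5.85 m/s, a = -0.8 m/s².
v = v₀ + at → t = (4 − 5.85) / -0.8 = 2.31 s
v² = v₀² + 2aΔx → Δx = (4² − 5.85²)/(2·-0.8) = 11.4 m
Distance in phase 3 = 11.4 m

11.39 m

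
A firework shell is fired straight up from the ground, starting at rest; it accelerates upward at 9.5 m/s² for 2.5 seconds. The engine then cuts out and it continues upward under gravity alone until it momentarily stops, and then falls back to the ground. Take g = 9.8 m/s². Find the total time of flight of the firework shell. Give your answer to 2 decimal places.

8.38 s

Phase 1 (powered ascent): v₀ = 0 m/s, a = 9.5 m/s².
v = v₀ + at = 0 + (9.5)(2.5) = 23.8 m/s
Δx = v₀t + ½at² = 0·2.5 + 0.5·9.5·2.5² = 29.7 m

Phase 2 (coasting upward): v₀ = 23.8 m/s, a = -9.8 m/s².
v = v₀ + at → t = (0 − 23.8) / -9.8 = 2.42 s
v² = v₀² + 2aΔx → Δx = (0² − 23.8²)/(2·-9.8) = 28.8 m

Phase 3 (free fall): v₀ = 0 m/s, a = -9.8 m/s².
Falls 58.5 m from rest: t = √(2·58.5/9.8) = 3.45 s; v = g·t = 33.9 m/s.
Total time = 2.50 + 2.42 + 3.45 = 8.38 s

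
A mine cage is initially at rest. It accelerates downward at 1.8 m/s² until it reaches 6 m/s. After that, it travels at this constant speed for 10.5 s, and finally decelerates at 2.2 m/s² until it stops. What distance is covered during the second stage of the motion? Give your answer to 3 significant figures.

Phase 1 (accelerating): v₀ = 0 m/s, a = 1.8 m/s².
v = v₀ + at → t = (6 − 0) / 1.8 = 3.33 s
v² = v₀² + 2aΔx → Δx = (6² − 0²)/(2·1.8) = 10.0 m

Phase 2 (constant speed): v₀ = 6.00 m/s, a = 0 m/s².
v = v₀ + at = 6.00 + (0)(10.5) = 6.00 m/s
Δx = v₀t + ½at² = 6.00·10.5 + 0.5·0·10.5² = 63.0 m
Distance in phase 2 = 63.0 m

63.0 m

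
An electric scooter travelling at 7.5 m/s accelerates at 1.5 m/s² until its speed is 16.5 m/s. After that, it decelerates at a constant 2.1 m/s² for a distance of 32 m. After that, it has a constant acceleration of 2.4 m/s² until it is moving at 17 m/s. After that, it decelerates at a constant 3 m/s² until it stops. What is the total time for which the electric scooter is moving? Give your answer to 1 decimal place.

Phase 1 (accelerating): v₀ = 7.50 m/s, a = 1.5 m/s².
v = v₀ + at → t = (16.5 − 7.50) / 1.5 = 6.00 s
v² = v₀² + 2aΔx → Δx = (16.5² − 7.50²)/(2·1.5) = 72.0 m

Phase 2 (decelerating): v₀ = 16.5 m/s, a = -2.1 m/s².
v² = v₀² + 2aΔx = 16.5² + 2·-2.1·32 = 138 → v = 11.7 m/s
t = (v − v₀)/a = (11.7 − 16.5)/-2.1 = 2.27 s

Phase 3 (accelerating): v₀ = 11.7 m/s, a = 2.4 m/s².
v = v₀ + at → t = (17 − 11.7) / 2.4 = 2.19 s
v² = v₀² + 2aΔx → Δx = (17² − 11.7²)/(2·2.4) = 31.5 m

Phase 4 (decelerating): v₀ = 17.0 m/s, a = -3 m/s².
v = v₀ + at → t = (0 − 17.0) / -3 = 5.67 s
v² = v₀² + 2aΔx → Δx = (0² − 17.0²)/(2·-3) = 48.2 m
Total time = 6.00 + 2.27 + 2.19 + 5.67 = 16.1 s

16.1 s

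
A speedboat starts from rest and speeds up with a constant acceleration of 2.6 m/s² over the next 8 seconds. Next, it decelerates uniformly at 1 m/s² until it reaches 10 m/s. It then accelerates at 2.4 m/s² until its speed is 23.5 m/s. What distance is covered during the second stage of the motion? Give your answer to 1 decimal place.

Phase 1 (accelerating): v₀ = 0 m/s, a = 2.6 m/s².
v = v₀ + at = 0 + (2.6)(8) = 20.8 m/s
Δx = v₀t + ½at² = 0·8 + 0.5·2.6·8² = 83.2 m

Phase 2 (decelerating): v₀ = 20.8 m/s, a = -1 m/s².
v = v₀ + at → t = (10 − 20.8) / -1 = 10.8 s
v² = v₀² + 2aΔx → Δx = (10² − 20.8²)/(2·-1) = 166 m
Distance in phase 2 = 166 m

166.3 m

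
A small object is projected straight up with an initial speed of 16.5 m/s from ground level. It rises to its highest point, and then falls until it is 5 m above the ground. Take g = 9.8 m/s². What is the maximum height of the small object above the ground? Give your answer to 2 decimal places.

13.89 m

Phase 1 (rising): v₀ = 16.5 m/s, a = -9.8 m/s².
v = v₀ + at → t = (0 − 16.5) / -9.8 = 1.68 s
v² = v₀² + 2aΔx → Δx = (0² − 16.5²)/(2·-9.8) = 13.9 m
Maximum height = 13.9 m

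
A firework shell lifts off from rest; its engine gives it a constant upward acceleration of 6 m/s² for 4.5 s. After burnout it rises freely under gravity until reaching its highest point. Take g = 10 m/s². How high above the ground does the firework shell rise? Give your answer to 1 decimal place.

Phase 1 (powered ascent): v₀ = 0 m/s, a = 6 m/s².
v = v₀ + at = 0 + (6)(4.5) = 27.0 m/s
Δx = v₀t + ½at² = 0·4.5 + 0.5·6·4.5² = 60.8 m

Phase 2 (coasting upward): v₀ = 27.0 m/s, a = -10 m/s².
v = v₀ + at → t = (0 − 27.0) / -10 = 2.70 s
v² = v₀² + 2aΔx → Δx = (0² − 27.0²)/(2·-10) = 36.5 m
Maximum height = 60.8 + 36.5 = 97.2 m

97.2 m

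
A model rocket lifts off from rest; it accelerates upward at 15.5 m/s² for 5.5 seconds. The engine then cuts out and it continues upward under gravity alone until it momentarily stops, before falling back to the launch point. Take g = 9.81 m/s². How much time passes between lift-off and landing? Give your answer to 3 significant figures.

25.3 s

Phase 1 (powered ascent): v₀ = 0 m/s, a = 15.5 m/s².
v = v₀ + at = 0 + (15.5)(5.5) = 85.2 m/s
Δx = v₀t + ½at² = 0·5.5 + 0.5·15.5·5.5² = 234 m

Phase 2 (coasting upward): v₀ = 85.2 m/s, a = -9.81 m/s².
v = v₀ + at → t = (0 − 85.2) / -9.81 = 8.69 s
v² = v₀² + 2aΔx → Δx = (0² − 85.2²)/(2·-9.81) = 370 m

Phase 3 (free fall): v₀ = 0 m/s, a = -9.81 m/s².
Falls 605 m from rest: t = √(2·605/9.81) = 11.1 s; v = g·t = 109 m/s.
Total time = 5.50 + 8.69 + 11.1 = 25.3 s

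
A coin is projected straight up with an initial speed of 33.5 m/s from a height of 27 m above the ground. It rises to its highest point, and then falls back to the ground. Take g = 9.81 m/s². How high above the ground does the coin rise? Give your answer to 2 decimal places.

Phase 1 (rising): v₀ = 33.5 m/s, a = -9.81 m/s².
v = v₀ + at → t = (0 − 33.5) / -9.81 = 3.41 s
v² = v₀² + 2aΔx → Δx = (0² − 33.5²)/(2·-9.81) = 57.2 m
Maximum height = 27 + 57.2 = 84.2 m

84.20 m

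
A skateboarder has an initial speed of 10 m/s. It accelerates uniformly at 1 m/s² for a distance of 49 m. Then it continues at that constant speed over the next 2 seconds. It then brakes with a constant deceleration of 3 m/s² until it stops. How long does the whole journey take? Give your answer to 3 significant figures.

Phase 1 (accelerating): v₀ = 10.0 m/s, a = 1 m/s².
v² = v₀² + 2aΔx = 10.0² + 2·1·49 = 198 → v = 14.1 m/s
t = (v − v₀)/a = (14.1 − 10.0)/1 = 4.07 s

Phase 2 (constant speed): v₀ = 14.1 m/s, a = 0 m/s².
v = v₀ + at = 14.1 + (0)(2) = 14.1 m/s
Δx = v₀t + ½at² = 14.1·2 + 0.5·0·2² = 28.1 m

Phase 3 (decelerating): v₀ = 14.1 m/s, a = -3 m/s².
v = v₀ + at → t = (0 − 14.1) / -3 = 4.69 s
v² = v₀² + 2aΔx → Δx = (0² − 14.1²)/(2·-3) = 33.0 m
Total time = 4.07 + 2.00 + 4.69 = 10.8 s

10.8 s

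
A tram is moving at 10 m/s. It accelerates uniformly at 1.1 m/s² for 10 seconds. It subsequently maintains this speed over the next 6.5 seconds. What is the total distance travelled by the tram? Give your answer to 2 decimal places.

Phase 1 (accelerating): v₀ = 10.0 m/s, a = 1.1 m/s².
v = v₀ + at = 10.0 + (1.1)(10) = 21.0 m/s
Δx = v₀t + ½at² = 10.0·10 + 0.5·1.1·10² = 155 m

Phase 2 (constant speed): v₀ = 21.0 m/s, a = 0 m/s².
v = v₀ + at = 21.0 + (0)(6.5) = 21.0 m/s
Δx = v₀t + ½at² = 21.0·6.5 + 0.5·0·6.5² = 136 m
Total distance = 155 + 136 = 292 m

291.50 m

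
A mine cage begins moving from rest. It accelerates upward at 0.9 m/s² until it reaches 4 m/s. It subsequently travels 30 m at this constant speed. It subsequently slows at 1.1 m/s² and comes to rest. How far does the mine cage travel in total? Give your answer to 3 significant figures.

Phase 1 (accelerating): v₀ = 0 m/s, a = 0.9 m/s².
v = v₀ + at → t = (4 − 0) / 0.9 = 4.44 s
v² = v₀² + 2aΔx → Δx = (4² − 0²)/(2·0.9) = 8.89 m

Phase 2 (constant speed): v₀ = 4.00 m/s, a = 0 m/s².
Constant speed: t = d/v = 30/4.00 = 7.50 s

Phase 3 (decelerating): v₀ = 4.00 m/s, a = -1.1 m/s².
v = v₀ + at → t = (0 − 4.00) / -1.1 = 3.64 s
v² = v₀² + 2aΔx → Δx = (0² − 4.00²)/(2·-1.1) = 7.27 m
Total distance = 8.89 + 30.0 + 7.27 = 46.2 m

46.2 m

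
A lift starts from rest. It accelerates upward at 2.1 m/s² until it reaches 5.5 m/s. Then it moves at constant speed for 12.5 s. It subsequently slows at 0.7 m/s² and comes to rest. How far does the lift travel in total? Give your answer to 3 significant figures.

Phase 1 (accelerating): v₀ = 0 m/s, a = 2.1 m/s².
v = v₀ + at → t = (5.5 − 0) / 2.1 = 2.62 s
v² = v₀² + 2aΔx → Δx = (5.5² − 0²)/(2·2.1) = 7.20 m

Phase 2 (constant speed): v₀ = 5.50 m/s, a = 0 m/s².
v = v₀ + at = 5.50 + (0)(12.5) = 5.50 m/s
Δx = v₀t + ½at² = 5.50·12.5 + 0.5·0·12.5² = 68.8 m

Phase 3 (decelerating): v₀ = 5.50 m/s, a = -0.7 m/s².
v = v₀ + at → t = (0 − 5.50) / -0.7 = 7.86 s
v² = v₀² + 2aΔx → Δx = (0² − 5.50²)/(2·-0.7) = 21.6 m
Total distance = 7.20 + 68.8 + 21.6 = 97.6 m

97.6 m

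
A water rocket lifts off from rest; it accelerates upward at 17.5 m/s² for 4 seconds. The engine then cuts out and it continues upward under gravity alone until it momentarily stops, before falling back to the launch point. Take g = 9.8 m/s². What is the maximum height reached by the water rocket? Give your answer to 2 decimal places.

390.00 m

Phase 1 (powered ascent): v₀ = 0 m/s, a = 17.5 m/s².
v = v₀ + at = 0 + (17.5)(4) = 70.0 m/s
Δx = v₀t + ½at² = 0·4 + 0.5·17.5·4² = 140 m

Phase 2 (coasting upward): v₀ = 70.0 m/s, a = -9.8 m/s².
v = v₀ + at → t = (0 − 70.0) / -9.8 = 7.14 s
v² = v₀² + 2aΔx → Δx = (0² − 70.0²)/(2·-9.8) = 250 m
Maximum height = 140 + 250 = 390 m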